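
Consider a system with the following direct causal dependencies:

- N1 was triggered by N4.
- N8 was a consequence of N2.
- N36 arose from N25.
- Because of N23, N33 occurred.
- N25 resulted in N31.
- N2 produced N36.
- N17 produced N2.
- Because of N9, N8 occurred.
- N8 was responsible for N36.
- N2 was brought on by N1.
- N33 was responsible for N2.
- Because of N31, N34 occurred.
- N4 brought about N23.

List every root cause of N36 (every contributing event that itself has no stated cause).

Tracing upstream from N36: N36 ← N25.
A separate upstream branch: N36 ← N2 ← N1 ← N4.
A separate upstream branch: N36 ← N8 ← N9.
A separate upstream branch: N36 ← N2 ← N17.
Each of those chain origins has no stated cause.

N17, N25, N4, N9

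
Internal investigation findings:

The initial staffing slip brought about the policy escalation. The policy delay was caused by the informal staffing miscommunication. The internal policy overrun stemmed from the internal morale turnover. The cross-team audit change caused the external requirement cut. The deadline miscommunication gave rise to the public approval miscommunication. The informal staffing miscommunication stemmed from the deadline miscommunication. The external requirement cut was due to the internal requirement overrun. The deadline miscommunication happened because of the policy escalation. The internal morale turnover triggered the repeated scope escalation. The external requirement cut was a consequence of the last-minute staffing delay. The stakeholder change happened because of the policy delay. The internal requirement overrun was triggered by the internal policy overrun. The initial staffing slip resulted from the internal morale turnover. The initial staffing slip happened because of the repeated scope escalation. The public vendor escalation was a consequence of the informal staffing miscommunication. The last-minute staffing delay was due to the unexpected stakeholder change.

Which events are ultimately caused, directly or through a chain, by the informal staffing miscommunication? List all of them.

Direct effects: the public vendor escalation, the policy delay.
2 steps out: the stakeholder change.
Not reachable from it: the internal morale turnover, the repeated scope escalation, the initial staffing slip, the policy escalation, the internal policy overrun, the deadline miscommunication, the public approval miscommunication, the cross-team audit change, the unexpected stakeholder change, the internal requirement overrun, the last-minute staffing delay, the external requirement cut.

the policy delay, the public vendor escalation, the stakeholder change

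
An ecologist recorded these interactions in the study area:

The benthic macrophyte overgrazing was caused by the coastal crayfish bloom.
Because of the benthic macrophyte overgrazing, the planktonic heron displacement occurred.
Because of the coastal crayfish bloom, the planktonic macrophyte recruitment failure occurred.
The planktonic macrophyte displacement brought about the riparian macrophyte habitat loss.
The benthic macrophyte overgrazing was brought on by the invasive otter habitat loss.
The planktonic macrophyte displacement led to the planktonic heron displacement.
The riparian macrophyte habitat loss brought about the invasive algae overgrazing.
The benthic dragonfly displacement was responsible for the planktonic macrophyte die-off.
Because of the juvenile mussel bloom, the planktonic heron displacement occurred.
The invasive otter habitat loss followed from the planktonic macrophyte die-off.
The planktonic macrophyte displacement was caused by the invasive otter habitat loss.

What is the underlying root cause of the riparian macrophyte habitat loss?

the benthic dragonfly displacement

Tracing upstream from the riparian macrophyte habitat loss: the riparian macrophyte habitat loss ← the planktonic macrophyte displacement ← the invasive otter habitat loss ← the planktonic macrophyte die-off ← the benthic dragonfly displacement.
The benthic dragonfly displacement has no stated cause, so it is the root.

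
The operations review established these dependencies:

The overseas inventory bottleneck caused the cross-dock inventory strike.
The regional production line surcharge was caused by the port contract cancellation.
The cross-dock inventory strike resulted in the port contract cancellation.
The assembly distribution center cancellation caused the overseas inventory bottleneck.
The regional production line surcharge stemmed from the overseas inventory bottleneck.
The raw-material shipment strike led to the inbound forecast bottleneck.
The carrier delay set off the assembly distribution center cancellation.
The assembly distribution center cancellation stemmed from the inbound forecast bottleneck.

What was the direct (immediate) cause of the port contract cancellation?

the cross-dock inventory strike

Upstream contributors include the raw-material shipment strike, the inbound forecast bottleneck, the assembly distribution center cancellation, the overseas inventory bottleneck, the carrier delay, but only the cross-dock inventory strike feeds directly into the port contract cancellation.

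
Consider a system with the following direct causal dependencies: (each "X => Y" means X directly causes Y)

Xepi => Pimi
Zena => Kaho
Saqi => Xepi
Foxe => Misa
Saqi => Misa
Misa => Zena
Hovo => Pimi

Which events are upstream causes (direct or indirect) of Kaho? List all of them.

Immediate cause of Kaho: Zena.
Further upstream: Saqi, Foxe, Misa.

Foxe, Misa, Saqi, Zena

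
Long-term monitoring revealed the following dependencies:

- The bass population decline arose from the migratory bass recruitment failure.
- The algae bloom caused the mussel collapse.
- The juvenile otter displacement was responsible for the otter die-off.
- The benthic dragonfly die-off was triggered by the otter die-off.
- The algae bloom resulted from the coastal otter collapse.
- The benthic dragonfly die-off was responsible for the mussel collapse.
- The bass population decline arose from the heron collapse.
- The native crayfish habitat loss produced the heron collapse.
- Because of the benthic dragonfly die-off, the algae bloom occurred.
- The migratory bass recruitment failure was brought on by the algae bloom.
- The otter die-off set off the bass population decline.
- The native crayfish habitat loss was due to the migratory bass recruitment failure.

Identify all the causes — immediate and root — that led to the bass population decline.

the algae bloom, the benthic dragonfly die-off, the coastal otter collapse, the heron collapse, the juvenile otter displacement, the migratory bass recruitment failure, the native crayfish habitat loss, the otter die-off

Immediate causes of the bass population decline: the otter die-off, the migratory bass recruitment failure, the heron collapse.
Further upstream: the juvenile otter displacement, the benthic dragonfly die-off, the algae bloom, the native crayfish habitat loss, the coastal otter collapse.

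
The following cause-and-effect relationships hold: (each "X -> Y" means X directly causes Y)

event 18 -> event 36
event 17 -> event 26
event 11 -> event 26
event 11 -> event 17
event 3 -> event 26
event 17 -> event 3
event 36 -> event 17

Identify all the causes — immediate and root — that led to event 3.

Immediate cause of event 3: event 17.
Further upstream: event 18, event 36, event 11.

event 11, event 17, event 18, event 36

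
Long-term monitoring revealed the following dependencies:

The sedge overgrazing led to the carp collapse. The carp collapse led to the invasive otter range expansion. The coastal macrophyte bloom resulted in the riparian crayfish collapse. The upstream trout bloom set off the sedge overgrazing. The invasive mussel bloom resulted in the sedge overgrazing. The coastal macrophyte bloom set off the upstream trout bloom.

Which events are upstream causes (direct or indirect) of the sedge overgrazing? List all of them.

the coastal macrophyte bloom, the invasive mussel bloom, the upstream trout bloom

Immediate causes of the sedge overgrazing: the upstream trout bloom, the invasive mussel bloom.
Further upstream: the coastal macrophyte bloom.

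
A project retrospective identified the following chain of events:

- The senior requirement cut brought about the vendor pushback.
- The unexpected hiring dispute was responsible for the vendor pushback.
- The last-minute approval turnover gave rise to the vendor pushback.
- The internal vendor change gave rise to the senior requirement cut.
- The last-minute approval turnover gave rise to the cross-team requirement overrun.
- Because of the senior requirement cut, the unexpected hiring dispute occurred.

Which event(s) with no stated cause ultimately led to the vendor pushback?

the internal vendor change, the last-minute approval turnover

Tracing upstream from the vendor pushback: the vendor pushback ← the senior requirement cut ← the internal vendor change.
A separate upstream branch: the vendor pushback ← the last-minute approval turnover.
Each of those chain origins has no stated cause.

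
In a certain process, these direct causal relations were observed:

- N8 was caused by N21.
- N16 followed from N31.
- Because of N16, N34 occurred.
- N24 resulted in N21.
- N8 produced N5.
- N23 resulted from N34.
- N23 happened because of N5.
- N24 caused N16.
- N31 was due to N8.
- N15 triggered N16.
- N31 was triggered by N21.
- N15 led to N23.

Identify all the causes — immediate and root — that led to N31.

N21, N24, N8

Immediate causes of N31: N21, N8.
Further upstream: N24.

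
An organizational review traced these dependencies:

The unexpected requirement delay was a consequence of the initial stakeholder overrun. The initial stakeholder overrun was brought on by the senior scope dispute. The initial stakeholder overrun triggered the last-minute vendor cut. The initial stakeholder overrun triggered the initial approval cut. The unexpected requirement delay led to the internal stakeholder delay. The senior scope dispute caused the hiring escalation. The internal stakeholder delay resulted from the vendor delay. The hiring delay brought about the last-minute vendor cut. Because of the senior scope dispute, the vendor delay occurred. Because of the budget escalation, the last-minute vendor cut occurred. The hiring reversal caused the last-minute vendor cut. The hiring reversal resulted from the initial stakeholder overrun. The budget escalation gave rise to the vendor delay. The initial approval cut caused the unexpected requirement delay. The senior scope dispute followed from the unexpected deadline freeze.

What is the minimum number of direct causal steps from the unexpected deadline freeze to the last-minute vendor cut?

3

Shortest chain: the unexpected deadline freeze → the senior scope dispute → the initial stakeholder overrun → the last-minute vendor cut.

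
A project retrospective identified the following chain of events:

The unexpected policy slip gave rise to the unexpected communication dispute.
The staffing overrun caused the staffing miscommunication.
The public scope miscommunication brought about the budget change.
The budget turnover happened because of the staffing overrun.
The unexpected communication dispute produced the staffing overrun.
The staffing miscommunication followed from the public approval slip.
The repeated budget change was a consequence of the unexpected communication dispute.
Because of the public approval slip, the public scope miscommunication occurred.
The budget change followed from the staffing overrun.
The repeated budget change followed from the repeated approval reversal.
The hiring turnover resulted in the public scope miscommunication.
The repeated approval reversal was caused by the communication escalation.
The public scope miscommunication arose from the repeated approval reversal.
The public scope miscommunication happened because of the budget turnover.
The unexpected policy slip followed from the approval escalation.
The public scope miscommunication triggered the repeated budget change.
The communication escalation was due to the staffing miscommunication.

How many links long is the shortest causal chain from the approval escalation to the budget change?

4

Shortest chain: the approval escalation → the unexpected policy slip → the unexpected communication dispute → the staffing overrun → the budget change.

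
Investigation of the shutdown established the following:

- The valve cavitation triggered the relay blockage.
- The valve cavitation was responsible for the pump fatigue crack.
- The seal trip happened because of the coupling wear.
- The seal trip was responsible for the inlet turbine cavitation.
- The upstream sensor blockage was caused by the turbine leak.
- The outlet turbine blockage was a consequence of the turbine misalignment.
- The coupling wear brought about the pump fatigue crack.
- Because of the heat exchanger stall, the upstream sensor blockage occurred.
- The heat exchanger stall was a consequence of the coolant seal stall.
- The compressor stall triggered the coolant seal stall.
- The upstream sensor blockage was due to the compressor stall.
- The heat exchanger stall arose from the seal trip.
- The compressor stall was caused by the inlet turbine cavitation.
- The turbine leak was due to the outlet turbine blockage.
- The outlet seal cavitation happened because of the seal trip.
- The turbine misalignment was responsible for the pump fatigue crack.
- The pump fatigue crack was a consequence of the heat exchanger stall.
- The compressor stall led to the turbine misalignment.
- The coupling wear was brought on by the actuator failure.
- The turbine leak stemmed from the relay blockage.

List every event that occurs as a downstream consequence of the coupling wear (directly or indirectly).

the compressor stall, the coolant seal stall, the heat exchanger stall, the inlet turbine cavitation, the outlet seal cavitation, the outlet turbine blockage, the pump fatigue crack, the seal trip, the turbine leak, the turbine misalignment, the upstream sensor blockage

Direct effects: the seal trip, the pump fatigue crack.
2 steps out: the outlet seal cavitation, the inlet turbine cavitation, the heat exchanger stall.
3 steps out: the compressor stall, the upstream sensor blockage.
4 steps out: the coolant seal stall, the turbine misalignment.
5 steps out: the outlet turbine blockage.
6 steps out: the turbine leak.
Not reachable from it: the actuator failure, the valve cavitation, the relay blockage.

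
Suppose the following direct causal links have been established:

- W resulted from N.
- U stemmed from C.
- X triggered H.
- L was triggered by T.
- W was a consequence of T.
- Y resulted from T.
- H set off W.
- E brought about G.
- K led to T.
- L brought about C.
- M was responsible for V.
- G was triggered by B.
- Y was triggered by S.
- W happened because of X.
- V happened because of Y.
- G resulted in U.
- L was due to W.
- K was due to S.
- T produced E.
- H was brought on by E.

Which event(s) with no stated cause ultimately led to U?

Tracing upstream from U: U ← C ← L ← T ← K ← S.
A separate upstream branch: U ← C ← L ← W ← X.
A separate upstream branch: U ← C ← L ← W ← N.
A separate upstream branch: U ← G ← B.
Each of those chain origins has no stated cause.

B, N, S, X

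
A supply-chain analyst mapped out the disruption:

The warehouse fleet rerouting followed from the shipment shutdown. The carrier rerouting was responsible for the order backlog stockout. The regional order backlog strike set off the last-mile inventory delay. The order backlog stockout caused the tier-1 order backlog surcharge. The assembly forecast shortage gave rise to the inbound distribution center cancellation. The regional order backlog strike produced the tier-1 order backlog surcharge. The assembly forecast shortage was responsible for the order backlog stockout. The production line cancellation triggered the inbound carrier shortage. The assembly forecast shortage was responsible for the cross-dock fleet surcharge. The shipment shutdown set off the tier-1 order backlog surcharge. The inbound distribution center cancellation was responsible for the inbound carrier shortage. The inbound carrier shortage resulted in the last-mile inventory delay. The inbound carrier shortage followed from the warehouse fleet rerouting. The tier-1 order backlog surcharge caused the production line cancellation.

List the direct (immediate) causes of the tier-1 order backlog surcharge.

the order backlog stockout, the regional order backlog strike, the shipment shutdown

Upstream contributors include the carrier rerouting, the assembly forecast shortage, but only the order backlog stockout, the regional order backlog strike, the shipment shutdown feed directly into the tier-1 order backlog surcharge.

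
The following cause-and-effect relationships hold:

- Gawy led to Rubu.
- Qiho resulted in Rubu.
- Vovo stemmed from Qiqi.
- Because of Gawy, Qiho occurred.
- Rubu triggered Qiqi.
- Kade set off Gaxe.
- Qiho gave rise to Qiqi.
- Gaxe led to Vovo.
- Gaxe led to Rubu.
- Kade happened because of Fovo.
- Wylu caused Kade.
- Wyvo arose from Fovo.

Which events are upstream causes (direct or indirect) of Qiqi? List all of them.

Immediate causes of Qiqi: Qiho, Rubu.
Further upstream: Wylu, Fovo, Gawy, Kade, Gaxe.

Fovo, Gawy, Gaxe, Kade, Qiho, Rubu, Wylu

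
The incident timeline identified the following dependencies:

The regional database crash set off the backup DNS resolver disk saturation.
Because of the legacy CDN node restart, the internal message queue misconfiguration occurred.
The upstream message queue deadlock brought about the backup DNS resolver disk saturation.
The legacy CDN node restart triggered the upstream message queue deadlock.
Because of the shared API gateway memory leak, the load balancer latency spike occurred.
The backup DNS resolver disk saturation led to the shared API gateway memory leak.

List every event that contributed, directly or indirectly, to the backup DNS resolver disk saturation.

Immediate causes of the backup DNS resolver disk saturation: the upstream message queue deadlock, the regional database crash.
Further upstream: the legacy CDN node restart.

the legacy CDN node restart, the regional database crash, the upstream message queue deadlock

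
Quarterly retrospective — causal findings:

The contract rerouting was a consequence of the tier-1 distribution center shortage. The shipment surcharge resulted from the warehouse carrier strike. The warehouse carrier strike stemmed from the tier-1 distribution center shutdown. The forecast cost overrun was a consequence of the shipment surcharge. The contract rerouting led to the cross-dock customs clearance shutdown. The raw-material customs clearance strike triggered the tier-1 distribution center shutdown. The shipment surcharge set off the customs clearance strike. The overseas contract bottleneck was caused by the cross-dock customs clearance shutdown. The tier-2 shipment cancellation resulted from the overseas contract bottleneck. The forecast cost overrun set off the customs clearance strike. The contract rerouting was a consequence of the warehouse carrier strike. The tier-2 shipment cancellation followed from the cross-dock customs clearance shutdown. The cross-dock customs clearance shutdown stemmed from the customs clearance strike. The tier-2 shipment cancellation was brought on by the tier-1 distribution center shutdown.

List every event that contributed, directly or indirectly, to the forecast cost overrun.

Immediate cause of the forecast cost overrun: the shipment surcharge.
Further upstream: the raw-material customs clearance strike, the tier-1 distribution center shutdown, the warehouse carrier strike.

the raw-material customs clearance strike, the shipment surcharge, the tier-1 distribution center shutdown, the warehouse carrier strike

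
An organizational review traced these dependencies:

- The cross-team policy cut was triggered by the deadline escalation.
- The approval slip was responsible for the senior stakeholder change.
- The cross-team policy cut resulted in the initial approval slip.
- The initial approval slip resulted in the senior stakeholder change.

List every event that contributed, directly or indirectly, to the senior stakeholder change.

the approval slip, the cross-team policy cut, the deadline escalation, the initial approval slip

Immediate causes of the senior stakeholder change: the initial approval slip, the approval slip.
Further upstream: the deadline escalation, the cross-team policy cut.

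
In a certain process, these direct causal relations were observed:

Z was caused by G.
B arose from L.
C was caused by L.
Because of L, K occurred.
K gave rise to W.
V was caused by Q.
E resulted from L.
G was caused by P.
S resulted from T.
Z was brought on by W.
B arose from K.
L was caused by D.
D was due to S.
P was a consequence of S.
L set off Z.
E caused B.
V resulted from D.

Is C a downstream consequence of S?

Yes

There is a causal chain: S → D → L → C.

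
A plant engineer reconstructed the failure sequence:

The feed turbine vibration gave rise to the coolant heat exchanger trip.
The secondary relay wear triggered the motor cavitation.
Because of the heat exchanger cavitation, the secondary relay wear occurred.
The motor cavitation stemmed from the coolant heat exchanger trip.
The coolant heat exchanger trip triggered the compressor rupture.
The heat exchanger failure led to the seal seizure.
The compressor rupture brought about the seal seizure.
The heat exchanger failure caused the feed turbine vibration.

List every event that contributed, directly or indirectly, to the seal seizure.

the compressor rupture, the coolant heat exchanger trip, the feed turbine vibration, the heat exchanger failure

Immediate causes of the seal seizure: the heat exchanger failure, the compressor rupture.
Further upstream: the feed turbine vibration, the coolant heat exchanger trip.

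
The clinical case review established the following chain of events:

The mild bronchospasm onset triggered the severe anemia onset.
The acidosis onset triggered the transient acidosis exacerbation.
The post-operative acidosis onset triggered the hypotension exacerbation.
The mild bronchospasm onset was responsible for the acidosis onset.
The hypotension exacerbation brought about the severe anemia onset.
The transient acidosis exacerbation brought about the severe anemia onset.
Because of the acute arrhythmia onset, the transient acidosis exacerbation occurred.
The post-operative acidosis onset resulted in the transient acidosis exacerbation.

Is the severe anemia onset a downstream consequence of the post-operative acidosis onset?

There is a causal chain: the post-operative acidosis onset → the hypotension exacerbation → the severe anemia onset.

Yes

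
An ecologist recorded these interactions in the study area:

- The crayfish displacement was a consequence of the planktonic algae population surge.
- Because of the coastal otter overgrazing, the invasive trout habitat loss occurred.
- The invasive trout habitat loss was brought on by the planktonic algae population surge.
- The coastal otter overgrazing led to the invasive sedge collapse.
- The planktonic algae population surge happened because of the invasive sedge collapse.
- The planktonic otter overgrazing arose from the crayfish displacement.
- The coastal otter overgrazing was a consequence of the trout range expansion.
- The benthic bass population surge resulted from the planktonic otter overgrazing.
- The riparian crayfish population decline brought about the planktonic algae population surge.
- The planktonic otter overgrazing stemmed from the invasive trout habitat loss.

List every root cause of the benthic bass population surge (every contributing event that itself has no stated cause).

Tracing upstream from the benthic bass population surge: the benthic bass population surge ← the planktonic otter overgrazing ← the invasive trout habitat loss ← the coastal otter overgrazing ← the trout range expansion.
A separate upstream branch: the benthic bass population surge ← the planktonic otter overgrazing ← the invasive trout habitat loss ← the planktonic algae population surge ← the riparian crayfish population decline.
Each of those chain origins has no stated cause.

the riparian crayfish population decline, the trout range expansion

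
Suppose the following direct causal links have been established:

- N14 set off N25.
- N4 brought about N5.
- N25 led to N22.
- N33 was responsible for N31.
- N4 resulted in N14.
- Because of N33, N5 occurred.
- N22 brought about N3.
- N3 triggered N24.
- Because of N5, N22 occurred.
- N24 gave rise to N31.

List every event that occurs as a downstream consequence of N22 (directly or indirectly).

N24, N3, N31

Direct effects: N3.
2 steps out: N24.
3 steps out: N31.
Not reachable from it: N33, N4, N14, N25, N5.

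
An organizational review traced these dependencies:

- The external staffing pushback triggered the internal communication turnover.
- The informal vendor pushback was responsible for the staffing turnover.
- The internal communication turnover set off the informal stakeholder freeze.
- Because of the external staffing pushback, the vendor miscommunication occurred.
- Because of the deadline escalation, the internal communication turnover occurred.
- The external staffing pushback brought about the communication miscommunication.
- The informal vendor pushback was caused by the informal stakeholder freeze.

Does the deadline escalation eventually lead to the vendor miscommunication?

The deadline escalation leads to the internal communication turnover, the informal stakeholder freeze, the informal vendor pushback, the staffing turnover; the vendor miscommunication is not among them.

No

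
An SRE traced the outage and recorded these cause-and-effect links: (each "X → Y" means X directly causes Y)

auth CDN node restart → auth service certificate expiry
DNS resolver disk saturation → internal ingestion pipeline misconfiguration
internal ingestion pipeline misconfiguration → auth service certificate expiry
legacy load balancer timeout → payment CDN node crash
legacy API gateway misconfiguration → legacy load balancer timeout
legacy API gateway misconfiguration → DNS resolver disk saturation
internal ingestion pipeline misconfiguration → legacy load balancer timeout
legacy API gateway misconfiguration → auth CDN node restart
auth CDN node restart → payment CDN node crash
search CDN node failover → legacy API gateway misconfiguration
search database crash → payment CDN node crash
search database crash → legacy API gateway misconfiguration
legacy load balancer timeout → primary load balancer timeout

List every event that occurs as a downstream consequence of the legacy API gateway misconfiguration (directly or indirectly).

the DNS resolver disk saturation, the auth CDN node restart, the auth service certificate expiry, the internal ingestion pipeline misconfiguration, the legacy load balancer timeout, the payment CDN node crash, the primary load balancer timeout

Direct effects: the DNS resolver disk saturation, the legacy load balancer timeout, the auth CDN node restart.
2 steps out: the internal ingestion pipeline misconfiguration, the primary load balancer timeout, the auth service certificate expiry, the payment CDN node crash.
Not reachable from it: the search database crash, the search CDN node failover.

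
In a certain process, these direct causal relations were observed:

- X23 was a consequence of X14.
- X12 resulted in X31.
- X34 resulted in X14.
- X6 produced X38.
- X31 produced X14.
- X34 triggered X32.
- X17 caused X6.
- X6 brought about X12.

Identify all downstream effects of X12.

X14, X23, X31

Direct effects: X31.
2 steps out: X14.
3 steps out: X23.
Not reachable from it: X17, X6, X34, X38, X32.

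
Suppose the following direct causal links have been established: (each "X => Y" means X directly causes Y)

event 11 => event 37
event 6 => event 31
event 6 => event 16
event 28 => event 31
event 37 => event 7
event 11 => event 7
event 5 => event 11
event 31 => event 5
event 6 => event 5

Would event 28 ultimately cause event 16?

No

Event 28 leads to event 31, event 5, event 11, event 37, event 7; event 16 is not among them.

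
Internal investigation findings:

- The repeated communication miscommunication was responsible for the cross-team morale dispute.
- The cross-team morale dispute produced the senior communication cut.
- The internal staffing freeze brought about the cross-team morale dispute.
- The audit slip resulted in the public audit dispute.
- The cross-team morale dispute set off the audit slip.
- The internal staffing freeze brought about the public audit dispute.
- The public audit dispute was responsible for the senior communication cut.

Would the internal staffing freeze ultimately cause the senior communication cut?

There is a causal chain: the internal staffing freeze → the cross-team morale dispute → the senior communication cut.

Yes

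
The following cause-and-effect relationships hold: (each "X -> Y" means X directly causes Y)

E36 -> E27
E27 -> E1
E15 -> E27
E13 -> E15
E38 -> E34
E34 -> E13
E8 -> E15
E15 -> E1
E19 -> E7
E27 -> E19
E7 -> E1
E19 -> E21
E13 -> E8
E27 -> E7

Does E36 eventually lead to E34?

No

E36 leads to E27, E19, E7, E1, E21; E34 is not among them.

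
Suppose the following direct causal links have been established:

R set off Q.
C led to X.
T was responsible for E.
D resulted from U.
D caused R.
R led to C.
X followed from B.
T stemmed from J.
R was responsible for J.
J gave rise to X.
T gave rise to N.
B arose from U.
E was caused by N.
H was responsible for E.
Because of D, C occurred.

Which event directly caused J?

Upstream contributors include U, D, but only R feeds directly into J.

R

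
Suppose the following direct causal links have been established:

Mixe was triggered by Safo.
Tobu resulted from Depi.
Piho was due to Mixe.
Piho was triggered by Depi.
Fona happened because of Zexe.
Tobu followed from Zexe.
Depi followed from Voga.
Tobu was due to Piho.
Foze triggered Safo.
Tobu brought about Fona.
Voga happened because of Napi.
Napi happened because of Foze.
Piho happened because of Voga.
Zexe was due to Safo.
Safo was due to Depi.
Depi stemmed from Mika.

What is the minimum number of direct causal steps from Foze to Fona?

Shortest chain: Foze → Safo → Zexe → Fona.

3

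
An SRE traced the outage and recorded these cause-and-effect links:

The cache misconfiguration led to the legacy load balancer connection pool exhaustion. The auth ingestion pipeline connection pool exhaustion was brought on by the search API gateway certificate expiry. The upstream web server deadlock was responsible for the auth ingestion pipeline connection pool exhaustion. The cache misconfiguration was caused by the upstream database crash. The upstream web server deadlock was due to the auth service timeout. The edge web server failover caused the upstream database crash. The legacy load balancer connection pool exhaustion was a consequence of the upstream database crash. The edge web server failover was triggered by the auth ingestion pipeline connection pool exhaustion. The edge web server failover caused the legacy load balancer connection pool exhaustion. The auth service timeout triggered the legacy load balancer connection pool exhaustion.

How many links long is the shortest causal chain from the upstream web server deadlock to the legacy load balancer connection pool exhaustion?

3

Shortest chain: the upstream web server deadlock → the auth ingestion pipeline connection pool exhaustion → the edge web server failover → the legacy load balancer connection pool exhaustion.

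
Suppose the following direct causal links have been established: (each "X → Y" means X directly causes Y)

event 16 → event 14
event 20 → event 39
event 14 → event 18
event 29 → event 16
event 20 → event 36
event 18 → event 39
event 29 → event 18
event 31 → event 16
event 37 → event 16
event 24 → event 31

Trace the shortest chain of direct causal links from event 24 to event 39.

event 24 → event 31
event 31 → event 16
event 16 → event 14
event 14 → event 18
event 18 → event 39
Length: 5 steps.

event 24 → event 31 → event 16 → event 14 → event 18 → event 39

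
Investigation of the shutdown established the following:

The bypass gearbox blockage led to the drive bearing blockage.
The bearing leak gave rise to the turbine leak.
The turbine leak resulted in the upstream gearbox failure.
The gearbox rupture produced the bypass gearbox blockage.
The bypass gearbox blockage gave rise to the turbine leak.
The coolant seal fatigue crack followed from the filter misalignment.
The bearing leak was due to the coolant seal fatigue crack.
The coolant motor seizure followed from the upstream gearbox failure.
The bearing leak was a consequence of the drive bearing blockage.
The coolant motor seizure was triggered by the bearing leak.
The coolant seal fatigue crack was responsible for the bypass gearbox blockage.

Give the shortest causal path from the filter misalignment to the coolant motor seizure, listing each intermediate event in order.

the filter misalignment → the coolant seal fatigue crack
the coolant seal fatigue crack → the bearing leak
the bearing leak → the coolant motor seizure
Length: 3 steps.

the filter misalignment → the coolant seal fatigue crack → the bearing leak → the coolant motor seizure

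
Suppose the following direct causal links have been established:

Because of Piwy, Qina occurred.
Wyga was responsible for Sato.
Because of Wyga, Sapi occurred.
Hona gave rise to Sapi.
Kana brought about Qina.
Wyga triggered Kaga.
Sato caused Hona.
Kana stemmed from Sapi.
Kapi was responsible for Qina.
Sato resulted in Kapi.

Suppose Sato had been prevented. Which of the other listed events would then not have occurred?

Hona, Kapi

Downstream of Sato: Hona, Sapi, Kapi, Kana, Qina.
Of those, still caused via another path: Sapi, Kana, Qina.
The remainder have no surviving cause.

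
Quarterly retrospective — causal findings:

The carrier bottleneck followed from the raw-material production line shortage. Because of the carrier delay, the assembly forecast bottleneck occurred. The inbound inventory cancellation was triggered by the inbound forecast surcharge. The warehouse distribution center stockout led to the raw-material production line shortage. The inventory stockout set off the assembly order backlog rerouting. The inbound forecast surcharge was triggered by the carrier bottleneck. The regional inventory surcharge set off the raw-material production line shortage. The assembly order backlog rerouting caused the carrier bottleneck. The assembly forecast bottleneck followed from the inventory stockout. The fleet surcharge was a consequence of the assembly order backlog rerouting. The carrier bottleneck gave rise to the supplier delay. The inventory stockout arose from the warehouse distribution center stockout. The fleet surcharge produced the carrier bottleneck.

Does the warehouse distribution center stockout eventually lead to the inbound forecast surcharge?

There is a causal chain: the warehouse distribution center stockout → the raw-material production line shortage → the carrier bottleneck → the inbound forecast surcharge.

Yes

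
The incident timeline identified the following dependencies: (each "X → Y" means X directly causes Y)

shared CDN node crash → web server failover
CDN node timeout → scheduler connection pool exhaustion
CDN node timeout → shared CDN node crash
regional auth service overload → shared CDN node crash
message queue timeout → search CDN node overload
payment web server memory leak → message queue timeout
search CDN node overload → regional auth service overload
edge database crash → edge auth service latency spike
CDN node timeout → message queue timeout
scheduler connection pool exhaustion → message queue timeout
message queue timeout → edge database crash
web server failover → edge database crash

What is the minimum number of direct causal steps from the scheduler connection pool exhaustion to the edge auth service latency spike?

Shortest chain: the scheduler connection pool exhaustion → the message queue timeout → the edge database crash → the edge auth service latency spike.

3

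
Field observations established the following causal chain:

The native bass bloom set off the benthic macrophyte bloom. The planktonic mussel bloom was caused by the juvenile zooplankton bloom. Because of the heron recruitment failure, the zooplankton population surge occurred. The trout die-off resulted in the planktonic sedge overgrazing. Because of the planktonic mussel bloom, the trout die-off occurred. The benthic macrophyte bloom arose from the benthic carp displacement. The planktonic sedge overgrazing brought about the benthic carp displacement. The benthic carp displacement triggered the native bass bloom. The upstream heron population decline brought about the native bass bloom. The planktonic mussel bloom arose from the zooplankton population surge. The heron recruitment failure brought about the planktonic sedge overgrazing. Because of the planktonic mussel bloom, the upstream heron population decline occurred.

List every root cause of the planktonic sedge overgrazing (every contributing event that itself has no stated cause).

Tracing upstream from the planktonic sedge overgrazing: the planktonic sedge overgrazing ← the heron recruitment failure.
A separate upstream branch: the planktonic sedge overgrazing ← the trout die-off ← the planktonic mussel bloom ← the juvenile zooplankton bloom.
Each of those chain origins has no stated cause.

the heron recruitment failure, the juvenile zooplankton bloom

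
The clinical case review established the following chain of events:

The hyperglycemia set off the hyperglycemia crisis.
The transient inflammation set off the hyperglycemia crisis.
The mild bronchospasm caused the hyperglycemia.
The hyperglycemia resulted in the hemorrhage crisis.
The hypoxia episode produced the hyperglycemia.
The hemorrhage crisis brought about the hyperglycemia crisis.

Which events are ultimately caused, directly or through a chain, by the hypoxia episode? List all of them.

the hemorrhage crisis, the hyperglycemia, the hyperglycemia crisis

Direct effects: the hyperglycemia.
2 steps out: the hemorrhage crisis, the hyperglycemia crisis.
Not reachable from it: the mild bronchospasm, the transient inflammation.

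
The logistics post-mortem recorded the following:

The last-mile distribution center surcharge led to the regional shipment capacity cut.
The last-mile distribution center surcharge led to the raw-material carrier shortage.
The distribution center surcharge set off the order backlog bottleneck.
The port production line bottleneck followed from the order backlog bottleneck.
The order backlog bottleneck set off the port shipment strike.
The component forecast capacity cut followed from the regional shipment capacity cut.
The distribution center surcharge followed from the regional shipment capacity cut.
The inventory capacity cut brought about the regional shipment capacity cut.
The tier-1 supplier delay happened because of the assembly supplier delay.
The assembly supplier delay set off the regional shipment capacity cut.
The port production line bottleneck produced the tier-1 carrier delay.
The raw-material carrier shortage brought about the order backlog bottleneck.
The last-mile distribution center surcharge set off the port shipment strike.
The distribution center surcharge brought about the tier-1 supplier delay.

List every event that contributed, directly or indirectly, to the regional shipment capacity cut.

the assembly supplier delay, the inventory capacity cut, the last-mile distribution center surcharge

Immediate causes of the regional shipment capacity cut: the inventory capacity cut, the last-mile distribution center surcharge, the assembly supplier delay.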